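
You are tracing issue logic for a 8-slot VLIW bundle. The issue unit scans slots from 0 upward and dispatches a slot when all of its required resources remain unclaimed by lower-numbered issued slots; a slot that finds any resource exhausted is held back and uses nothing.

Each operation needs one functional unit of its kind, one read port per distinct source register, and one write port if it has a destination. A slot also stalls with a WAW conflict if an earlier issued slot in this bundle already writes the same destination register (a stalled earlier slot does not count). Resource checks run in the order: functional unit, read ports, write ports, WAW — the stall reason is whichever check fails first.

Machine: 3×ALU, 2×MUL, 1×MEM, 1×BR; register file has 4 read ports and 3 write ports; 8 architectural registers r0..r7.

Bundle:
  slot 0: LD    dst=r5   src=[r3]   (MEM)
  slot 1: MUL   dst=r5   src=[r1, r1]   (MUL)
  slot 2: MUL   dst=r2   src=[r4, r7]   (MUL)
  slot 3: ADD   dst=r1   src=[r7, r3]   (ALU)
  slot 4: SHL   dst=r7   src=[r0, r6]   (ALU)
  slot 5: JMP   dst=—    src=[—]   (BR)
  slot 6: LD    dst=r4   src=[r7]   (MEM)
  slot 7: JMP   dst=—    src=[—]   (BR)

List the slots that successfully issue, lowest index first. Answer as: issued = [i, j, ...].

issued = [0, 2, 5]

slot 0 (MEM): ISSUE — free A3,Mu2,Ld0,B1 rp3 wp2
slot 1 (MUL): stall WAW — free A3,Mu2,Ld0,B1 rp3 wp2
slot 2 (MUL): ISSUE — free A3,Mu1,Ld0,B1 rp1 wp1
slot 3 (ALU): stall RD_PORT — free A3,Mu1,Ld0,B1 rp1 wp1
slot 4 (ALU): stall RD_PORT — free A3,Mu1,Ld0,B1 rp1 wp1
slot 5 (BR): ISSUE — free A3,Mu1,Ld0,B0 rp1 wp1
slot 6 (MEM): stall FU — free A3,Mu1,Ld0,B0 rp1 wp1
slot 7 (BR): stall FU — free A3,Mu1,Ld0,B0 rp1 wp1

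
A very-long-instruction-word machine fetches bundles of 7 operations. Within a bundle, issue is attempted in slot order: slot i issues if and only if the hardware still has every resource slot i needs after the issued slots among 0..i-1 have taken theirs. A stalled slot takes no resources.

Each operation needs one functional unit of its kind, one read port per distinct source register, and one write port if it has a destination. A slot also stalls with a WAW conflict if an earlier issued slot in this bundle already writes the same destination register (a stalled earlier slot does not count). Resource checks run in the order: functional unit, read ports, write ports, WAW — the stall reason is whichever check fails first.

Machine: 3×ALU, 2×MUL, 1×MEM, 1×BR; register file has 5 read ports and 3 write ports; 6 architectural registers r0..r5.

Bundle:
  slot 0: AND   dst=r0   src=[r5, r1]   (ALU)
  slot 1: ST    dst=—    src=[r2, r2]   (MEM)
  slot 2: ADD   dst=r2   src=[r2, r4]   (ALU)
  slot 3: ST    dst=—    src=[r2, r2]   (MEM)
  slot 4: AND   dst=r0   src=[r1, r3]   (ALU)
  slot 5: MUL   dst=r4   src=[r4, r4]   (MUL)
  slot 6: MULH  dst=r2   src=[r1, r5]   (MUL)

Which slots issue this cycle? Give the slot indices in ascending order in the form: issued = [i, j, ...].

issued = [0, 1, 2]

  0. ALU→r0 ⇒ go  {2A/2Mu/1Ld/1B | 3r 2w}
  1. MEM ⇒ go  {2A/2Mu/0Ld/1B | 2r 2w}
  2. ALU→r2 ⇒ go  {1A/2Mu/0Ld/1B | 0r 1w}
  3. MEM ⇒ no(FU)  {1A/2Mu/0Ld/1B | 0r 1w}
  4. ALU→r0 ⇒ no(RD_PORT)  {1A/2Mu/0Ld/1B | 0r 1w}
  5. MUL→r4 ⇒ no(RD_PORT)  {1A/2Mu/0Ld/1B | 0r 1w}
  6. MUL→r2 ⇒ no(RD_PORT)  {1A/2Mu/0Ld/1B | 0r 1w}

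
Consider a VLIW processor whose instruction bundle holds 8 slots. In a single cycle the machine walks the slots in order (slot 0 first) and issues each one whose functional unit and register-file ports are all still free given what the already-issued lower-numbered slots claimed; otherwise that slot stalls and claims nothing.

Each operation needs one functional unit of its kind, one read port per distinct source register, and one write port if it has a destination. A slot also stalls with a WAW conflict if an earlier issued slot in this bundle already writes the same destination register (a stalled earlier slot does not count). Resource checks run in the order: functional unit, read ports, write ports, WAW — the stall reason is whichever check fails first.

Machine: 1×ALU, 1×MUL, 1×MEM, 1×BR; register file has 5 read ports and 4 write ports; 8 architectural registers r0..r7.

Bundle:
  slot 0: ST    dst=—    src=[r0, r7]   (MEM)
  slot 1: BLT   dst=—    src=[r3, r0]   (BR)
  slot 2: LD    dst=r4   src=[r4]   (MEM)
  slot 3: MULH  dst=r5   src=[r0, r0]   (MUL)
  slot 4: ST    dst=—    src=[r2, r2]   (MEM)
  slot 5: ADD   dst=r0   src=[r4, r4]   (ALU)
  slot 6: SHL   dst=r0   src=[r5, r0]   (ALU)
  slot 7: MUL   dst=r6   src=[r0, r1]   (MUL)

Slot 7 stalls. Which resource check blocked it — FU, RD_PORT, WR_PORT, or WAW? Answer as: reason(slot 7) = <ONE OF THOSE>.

[0] MEM needs rd=2 wr=0: ok; after: ALU=1 MUL=1 MEM=0 BR=1, R=3, W=4
[1] BR needs rd=2 wr=0: ok; after: ALU=1 MUL=1 MEM=0 BR=0, R=1, W=4
[2] MEM needs rd=1 wr=1: FU; after: ALU=1 MUL=1 MEM=0 BR=0, R=1, W=4
[3] MUL needs rd=1 wr=1: ok; after: ALU=1 MUL=0 MEM=0 BR=0, R=0, W=3
[4] MEM needs rd=1 wr=0: FU; after: ALU=1 MUL=0 MEM=0 BR=0, R=0, W=3
[5] ALU needs rd=1 wr=1: RD_PORT; after: ALU=1 MUL=0 MEM=0 BR=0, R=0, W=3
[6] ALU needs rd=2 wr=1: RD_PORT; after: ALU=1 MUL=0 MEM=0 BR=0, R=0, W=3
[7] MUL needs rd=2 wr=1: FU; after: ALU=1 MUL=0 MEM=0 BR=0, R=0, W=3

reason(slot 7) = FU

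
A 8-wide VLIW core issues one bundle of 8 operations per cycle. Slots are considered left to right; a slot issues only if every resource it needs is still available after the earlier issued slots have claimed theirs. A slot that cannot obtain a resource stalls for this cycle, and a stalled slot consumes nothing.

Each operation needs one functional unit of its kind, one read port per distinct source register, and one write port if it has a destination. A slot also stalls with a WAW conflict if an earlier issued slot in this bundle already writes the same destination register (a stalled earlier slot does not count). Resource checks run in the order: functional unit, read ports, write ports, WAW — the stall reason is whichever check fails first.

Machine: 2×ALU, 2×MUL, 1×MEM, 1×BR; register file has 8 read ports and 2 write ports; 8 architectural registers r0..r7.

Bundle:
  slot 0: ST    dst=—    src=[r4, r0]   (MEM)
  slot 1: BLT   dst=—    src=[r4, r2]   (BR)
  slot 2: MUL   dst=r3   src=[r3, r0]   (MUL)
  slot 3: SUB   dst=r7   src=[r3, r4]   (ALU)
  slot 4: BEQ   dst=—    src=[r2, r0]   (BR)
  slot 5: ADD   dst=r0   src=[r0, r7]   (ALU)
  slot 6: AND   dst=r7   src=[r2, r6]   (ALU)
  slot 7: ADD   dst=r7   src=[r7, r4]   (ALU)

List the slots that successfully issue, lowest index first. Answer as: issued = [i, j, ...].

[0] MEM needs rd=2 wr=0: ok; after: ALU=2 MUL=2 MEM=0 BR=1, R=6, W=2
[1] BR needs rd=2 wr=0: ok; after: ALU=2 MUL=2 MEM=0 BR=0, R=4, W=2
[2] MUL needs rd=2 wr=1: ok; after: ALU=2 MUL=1 MEM=0 BR=0, R=2, W=1
[3] ALU needs rd=2 wr=1: ok; after: ALU=1 MUL=1 MEM=0 BR=0, R=0, W=0
[4] BR needs rd=2 wr=0: FU; after: ALU=1 MUL=1 MEM=0 BR=0, R=0, W=0
[5] ALU needs rd=2 wr=1: RD_PORT; after: ALU=1 MUL=1 MEM=0 BR=0, R=0, W=0
[6] ALU needs rd=2 wr=1: RD_PORT; after: ALU=1 MUL=1 MEM=0 BR=0, R=0, W=0
[7] ALU needs rd=2 wr=1: RD_PORT; after: ALU=1 MUL=1 MEM=0 BR=0, R=0, W=0

issued = [0, 1, 2, 3]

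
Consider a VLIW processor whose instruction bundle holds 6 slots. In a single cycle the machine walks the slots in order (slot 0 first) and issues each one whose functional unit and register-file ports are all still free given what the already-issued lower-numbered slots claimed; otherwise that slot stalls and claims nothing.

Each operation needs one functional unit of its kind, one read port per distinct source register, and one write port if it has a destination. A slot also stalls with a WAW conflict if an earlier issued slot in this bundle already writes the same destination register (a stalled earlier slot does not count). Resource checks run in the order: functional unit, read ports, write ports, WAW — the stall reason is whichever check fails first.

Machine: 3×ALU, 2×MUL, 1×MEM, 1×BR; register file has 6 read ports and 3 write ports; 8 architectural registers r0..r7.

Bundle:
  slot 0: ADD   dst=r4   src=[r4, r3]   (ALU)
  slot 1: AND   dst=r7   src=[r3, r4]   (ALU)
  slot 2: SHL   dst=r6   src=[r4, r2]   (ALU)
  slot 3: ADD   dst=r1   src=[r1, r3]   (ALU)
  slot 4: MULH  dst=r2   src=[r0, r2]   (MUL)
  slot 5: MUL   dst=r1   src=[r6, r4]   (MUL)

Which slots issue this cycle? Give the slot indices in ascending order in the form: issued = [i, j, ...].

issued = [0, 1, 2]

slot 0 (ALU): ISSUE — free A2,Mu2,Ld1,B1 rp4 wp2
slot 1 (ALU): ISSUE — free A1,Mu2,Ld1,B1 rp2 wp1
slot 2 (ALU): ISSUE — free A0,Mu2,Ld1,B1 rp0 wp0
slot 3 (ALU): stall FU — free A0,Mu2,Ld1,B1 rp0 wp0
slot 4 (MUL): stall RD_PORT — free A0,Mu2,Ld1,B1 rp0 wp0
slot 5 (MUL): stall RD_PORT — free A0,Mu2,Ld1,B1 rp0 wp0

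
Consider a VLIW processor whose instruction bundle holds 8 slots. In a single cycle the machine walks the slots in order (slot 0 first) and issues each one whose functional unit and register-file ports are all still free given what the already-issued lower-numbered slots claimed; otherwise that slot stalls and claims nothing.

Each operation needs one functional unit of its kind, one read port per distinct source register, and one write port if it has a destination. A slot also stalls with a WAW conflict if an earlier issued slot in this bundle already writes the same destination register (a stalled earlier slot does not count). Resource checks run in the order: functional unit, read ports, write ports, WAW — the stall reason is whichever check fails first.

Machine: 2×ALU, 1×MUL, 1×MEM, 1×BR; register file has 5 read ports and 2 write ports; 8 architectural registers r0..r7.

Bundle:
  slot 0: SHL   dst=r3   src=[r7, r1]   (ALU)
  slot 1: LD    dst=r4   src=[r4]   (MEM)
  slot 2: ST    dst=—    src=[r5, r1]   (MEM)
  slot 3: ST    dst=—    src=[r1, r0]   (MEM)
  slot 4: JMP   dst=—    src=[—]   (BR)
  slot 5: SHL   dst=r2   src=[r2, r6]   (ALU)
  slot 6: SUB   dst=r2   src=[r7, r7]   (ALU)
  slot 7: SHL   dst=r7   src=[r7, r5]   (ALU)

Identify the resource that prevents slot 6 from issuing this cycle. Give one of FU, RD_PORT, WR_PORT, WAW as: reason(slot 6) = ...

  0. ALU→r3 ⇒ go  {1A/1Mu/1Ld/1B | 3r 1w}
  1. MEM→r4 ⇒ go  {1A/1Mu/0Ld/1B | 2r 0w}
  2. MEM ⇒ no(FU)  {1A/1Mu/0Ld/1B | 2r 0w}
  3. MEM ⇒ no(FU)  {1A/1Mu/0Ld/1B | 2r 0w}
  4. BR ⇒ go  {1A/1Mu/0Ld/0B | 2r 0w}
  5. ALU→r2 ⇒ no(WR_PORT)  {1A/1Mu/0Ld/0B | 2r 0w}
  6. ALU→r2 ⇒ no(WR_PORT)  {1A/1Mu/0Ld/0B | 2r 0w}
  7. ALU→r7 ⇒ no(WR_PORT)  {1A/1Mu/0Ld/0B | 2r 0w}

reason(slot 6) = WR_PORT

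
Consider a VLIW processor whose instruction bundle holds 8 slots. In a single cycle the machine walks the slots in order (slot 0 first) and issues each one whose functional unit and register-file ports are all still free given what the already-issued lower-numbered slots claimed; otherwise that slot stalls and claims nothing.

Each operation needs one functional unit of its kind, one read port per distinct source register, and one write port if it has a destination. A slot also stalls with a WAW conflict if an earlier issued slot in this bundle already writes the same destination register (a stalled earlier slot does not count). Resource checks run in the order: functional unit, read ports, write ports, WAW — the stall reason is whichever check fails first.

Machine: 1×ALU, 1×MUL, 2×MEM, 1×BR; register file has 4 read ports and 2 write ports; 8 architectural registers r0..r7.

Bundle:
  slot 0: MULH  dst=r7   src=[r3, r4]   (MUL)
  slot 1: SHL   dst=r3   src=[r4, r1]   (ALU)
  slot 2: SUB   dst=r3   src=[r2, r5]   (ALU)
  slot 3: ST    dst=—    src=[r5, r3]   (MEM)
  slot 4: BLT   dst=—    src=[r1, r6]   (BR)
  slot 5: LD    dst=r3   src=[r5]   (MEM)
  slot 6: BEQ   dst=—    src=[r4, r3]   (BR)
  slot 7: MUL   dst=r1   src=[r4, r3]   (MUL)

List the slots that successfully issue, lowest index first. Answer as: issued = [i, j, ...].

slot 0 (MUL): ISSUE — free A1,Mu0,Ld2,B1 rp2 wp1
slot 1 (ALU): ISSUE — free A0,Mu0,Ld2,B1 rp0 wp0
slot 2 (ALU): stall FU — free A0,Mu0,Ld2,B1 rp0 wp0
slot 3 (MEM): stall RD_PORT — free A0,Mu0,Ld2,B1 rp0 wp0
slot 4 (BR): stall RD_PORT — free A0,Mu0,Ld2,B1 rp0 wp0
slot 5 (MEM): stall RD_PORT — free A0,Mu0,Ld2,B1 rp0 wp0
slot 6 (BR): stall RD_PORT — free A0,Mu0,Ld2,B1 rp0 wp0
slot 7 (MUL): stall FU — free A0,Mu0,Ld2,B1 rp0 wp0

issued = [0, 1]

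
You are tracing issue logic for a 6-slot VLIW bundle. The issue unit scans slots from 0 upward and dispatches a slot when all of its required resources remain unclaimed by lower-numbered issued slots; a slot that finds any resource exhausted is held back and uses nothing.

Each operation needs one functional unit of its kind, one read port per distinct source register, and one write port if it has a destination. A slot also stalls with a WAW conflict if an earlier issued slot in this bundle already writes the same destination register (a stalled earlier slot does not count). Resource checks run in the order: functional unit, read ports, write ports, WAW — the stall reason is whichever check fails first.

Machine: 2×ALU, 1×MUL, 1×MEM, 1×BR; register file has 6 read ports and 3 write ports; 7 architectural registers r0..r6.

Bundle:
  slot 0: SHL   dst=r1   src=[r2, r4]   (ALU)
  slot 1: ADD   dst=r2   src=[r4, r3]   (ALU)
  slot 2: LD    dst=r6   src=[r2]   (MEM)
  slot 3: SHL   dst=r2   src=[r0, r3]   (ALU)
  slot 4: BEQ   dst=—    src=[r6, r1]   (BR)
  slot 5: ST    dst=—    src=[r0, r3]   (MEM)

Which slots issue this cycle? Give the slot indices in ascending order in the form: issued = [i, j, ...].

#0 ALU src=r2,r4 dispatched  <A:1 Mu:1 Ld:1 B:1 rd:4 wr:2>
#1 ALU src=r4,r3 dispatched  <A:0 Mu:1 Ld:1 B:1 rd:2 wr:1>
#2 MEM src=r2 dispatched  <A:0 Mu:1 Ld:0 B:1 rd:1 wr:0>
#3 ALU src=r0,r3 held:FU  <A:0 Mu:1 Ld:0 B:1 rd:1 wr:0>
#4 BR src=r6,r1 held:RD_PORT  <A:0 Mu:1 Ld:0 B:1 rd:1 wr:0>
#5 MEM src=r0,r3 held:FU  <A:0 Mu:1 Ld:0 B:1 rd:1 wr:0>

issued = [0, 1, 2]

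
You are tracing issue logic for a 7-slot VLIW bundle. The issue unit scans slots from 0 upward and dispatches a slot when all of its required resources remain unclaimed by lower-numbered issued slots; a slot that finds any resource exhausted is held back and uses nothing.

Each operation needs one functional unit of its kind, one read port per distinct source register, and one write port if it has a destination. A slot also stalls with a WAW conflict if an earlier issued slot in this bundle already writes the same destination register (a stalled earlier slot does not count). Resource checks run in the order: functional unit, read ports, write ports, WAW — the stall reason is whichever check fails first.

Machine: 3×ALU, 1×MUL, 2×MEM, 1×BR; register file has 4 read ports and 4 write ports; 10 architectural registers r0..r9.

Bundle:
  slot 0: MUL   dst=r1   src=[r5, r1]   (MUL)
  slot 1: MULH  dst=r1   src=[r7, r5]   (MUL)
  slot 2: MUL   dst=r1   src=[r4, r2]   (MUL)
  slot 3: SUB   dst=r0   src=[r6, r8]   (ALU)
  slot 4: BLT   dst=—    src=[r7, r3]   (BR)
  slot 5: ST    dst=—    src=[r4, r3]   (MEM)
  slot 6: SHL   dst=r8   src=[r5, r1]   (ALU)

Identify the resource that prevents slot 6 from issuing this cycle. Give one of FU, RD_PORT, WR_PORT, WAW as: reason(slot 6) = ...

[0] MUL needs rd=2 wr=1: ok; after: ALU=3 MUL=0 MEM=2 BR=1, R=2, W=3
[1] MUL needs rd=2 wr=1: FU; after: ALU=3 MUL=0 MEM=2 BR=1, R=2, W=3
[2] MUL needs rd=2 wr=1: FU; after: ALU=3 MUL=0 MEM=2 BR=1, R=2, W=3
[3] ALU needs rd=2 wr=1: ok; after: ALU=2 MUL=0 MEM=2 BR=1, R=0, W=2
[4] BR needs rd=2 wr=0: RD_PORT; after: ALU=2 MUL=0 MEM=2 BR=1, R=0, W=2
[5] MEM needs rd=2 wr=0: RD_PORT; after: ALU=2 MUL=0 MEM=2 BR=1, R=0, W=2
[6] ALU needs rd=2 wr=1: RD_PORT; after: ALU=2 MUL=0 MEM=2 BR=1, R=0, W=2

reason(slot 6) = RD_PORT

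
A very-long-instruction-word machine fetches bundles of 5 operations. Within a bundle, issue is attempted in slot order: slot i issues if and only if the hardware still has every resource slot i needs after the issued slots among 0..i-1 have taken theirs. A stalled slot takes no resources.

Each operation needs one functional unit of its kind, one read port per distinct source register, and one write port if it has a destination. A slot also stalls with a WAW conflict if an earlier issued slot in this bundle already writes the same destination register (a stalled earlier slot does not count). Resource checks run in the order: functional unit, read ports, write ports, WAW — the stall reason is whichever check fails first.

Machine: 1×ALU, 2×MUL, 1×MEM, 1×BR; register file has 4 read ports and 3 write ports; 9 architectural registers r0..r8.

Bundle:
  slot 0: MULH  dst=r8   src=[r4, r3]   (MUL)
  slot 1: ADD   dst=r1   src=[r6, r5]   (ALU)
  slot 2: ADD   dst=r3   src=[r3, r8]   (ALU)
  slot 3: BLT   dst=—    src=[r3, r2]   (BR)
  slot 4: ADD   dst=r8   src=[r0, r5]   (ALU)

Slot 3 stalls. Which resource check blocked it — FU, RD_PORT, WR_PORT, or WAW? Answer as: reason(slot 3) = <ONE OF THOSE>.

#0 MUL src=r4,r3 dispatched  <A:1 Mu:1 Ld:1 B:1 rd:2 wr:2>
#1 ALU src=r6,r5 dispatched  <A:0 Mu:1 Ld:1 B:1 rd:0 wr:1>
#2 ALU src=r3,r8 held:FU  <A:0 Mu:1 Ld:1 B:1 rd:0 wr:1>
#3 BR src=r3,r2 held:RD_PORT  <A:0 Mu:1 Ld:1 B:1 rd:0 wr:1>
#4 ALU src=r0,r5 held:FU  <A:0 Mu:1 Ld:1 B:1 rd:0 wr:1>

reason(slot 3) = RD_PORT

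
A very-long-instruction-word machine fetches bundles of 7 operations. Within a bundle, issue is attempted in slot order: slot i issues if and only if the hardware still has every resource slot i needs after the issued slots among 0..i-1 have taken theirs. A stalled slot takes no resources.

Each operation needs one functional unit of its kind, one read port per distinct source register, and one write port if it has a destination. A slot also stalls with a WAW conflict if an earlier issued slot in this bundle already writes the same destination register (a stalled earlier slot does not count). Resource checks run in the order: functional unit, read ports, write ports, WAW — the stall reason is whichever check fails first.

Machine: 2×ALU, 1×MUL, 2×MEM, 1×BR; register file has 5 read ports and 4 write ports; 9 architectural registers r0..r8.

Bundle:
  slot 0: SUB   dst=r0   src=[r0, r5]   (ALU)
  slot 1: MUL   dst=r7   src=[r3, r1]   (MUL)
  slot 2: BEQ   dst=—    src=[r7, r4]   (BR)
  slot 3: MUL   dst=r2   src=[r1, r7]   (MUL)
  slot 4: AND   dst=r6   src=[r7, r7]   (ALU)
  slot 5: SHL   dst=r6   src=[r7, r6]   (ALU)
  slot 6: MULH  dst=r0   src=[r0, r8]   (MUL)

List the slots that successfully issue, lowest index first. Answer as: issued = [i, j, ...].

slot 0 (ALU): ISSUE — free A1,Mu1,Ld2,B1 rp3 wp3
slot 1 (MUL): ISSUE — free A1,Mu0,Ld2,B1 rp1 wp2
slot 2 (BR): stall RD_PORT — free A1,Mu0,Ld2,B1 rp1 wp2
slot 3 (MUL): stall FU — free A1,Mu0,Ld2,B1 rp1 wp2
slot 4 (ALU): ISSUE — free A0,Mu0,Ld2,B1 rp0 wp1
slot 5 (ALU): stall FU — free A0,Mu0,Ld2,B1 rp0 wp1
slot 6 (MUL): stall FU — free A0,Mu0,Ld2,B1 rp0 wp1

issued = [0, 1, 4]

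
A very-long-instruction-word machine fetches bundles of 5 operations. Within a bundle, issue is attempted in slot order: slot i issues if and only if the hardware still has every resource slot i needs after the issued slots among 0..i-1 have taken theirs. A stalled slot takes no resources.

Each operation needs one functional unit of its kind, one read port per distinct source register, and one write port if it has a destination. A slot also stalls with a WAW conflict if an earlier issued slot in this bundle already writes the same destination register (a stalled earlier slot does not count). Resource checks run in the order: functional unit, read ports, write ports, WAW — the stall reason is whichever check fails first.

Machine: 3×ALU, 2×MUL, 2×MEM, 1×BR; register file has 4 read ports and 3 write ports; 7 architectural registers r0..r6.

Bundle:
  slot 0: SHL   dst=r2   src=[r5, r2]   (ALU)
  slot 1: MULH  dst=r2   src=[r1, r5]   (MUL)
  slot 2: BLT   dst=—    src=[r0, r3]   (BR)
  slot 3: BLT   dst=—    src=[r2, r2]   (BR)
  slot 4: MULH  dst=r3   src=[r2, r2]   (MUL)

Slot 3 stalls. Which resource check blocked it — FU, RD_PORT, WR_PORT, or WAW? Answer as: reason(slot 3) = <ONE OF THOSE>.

reason(slot 3) = FU

#0 ALU src=r5,r2 dispatched  <A:2 Mu:2 Ld:2 B:1 rd:2 wr:2>
#1 MUL src=r1,r5 held:WAW  <A:2 Mu:2 Ld:2 B:1 rd:2 wr:2>
#2 BR src=r0,r3 dispatched  <A:2 Mu:2 Ld:2 B:0 rd:0 wr:2>
#3 BR src=r2,r2 held:FU  <A:2 Mu:2 Ld:2 B:0 rd:0 wr:2>
#4 MUL src=r2,r2 held:RD_PORT  <A:2 Mu:2 Ld:2 B:0 rd:0 wr:2>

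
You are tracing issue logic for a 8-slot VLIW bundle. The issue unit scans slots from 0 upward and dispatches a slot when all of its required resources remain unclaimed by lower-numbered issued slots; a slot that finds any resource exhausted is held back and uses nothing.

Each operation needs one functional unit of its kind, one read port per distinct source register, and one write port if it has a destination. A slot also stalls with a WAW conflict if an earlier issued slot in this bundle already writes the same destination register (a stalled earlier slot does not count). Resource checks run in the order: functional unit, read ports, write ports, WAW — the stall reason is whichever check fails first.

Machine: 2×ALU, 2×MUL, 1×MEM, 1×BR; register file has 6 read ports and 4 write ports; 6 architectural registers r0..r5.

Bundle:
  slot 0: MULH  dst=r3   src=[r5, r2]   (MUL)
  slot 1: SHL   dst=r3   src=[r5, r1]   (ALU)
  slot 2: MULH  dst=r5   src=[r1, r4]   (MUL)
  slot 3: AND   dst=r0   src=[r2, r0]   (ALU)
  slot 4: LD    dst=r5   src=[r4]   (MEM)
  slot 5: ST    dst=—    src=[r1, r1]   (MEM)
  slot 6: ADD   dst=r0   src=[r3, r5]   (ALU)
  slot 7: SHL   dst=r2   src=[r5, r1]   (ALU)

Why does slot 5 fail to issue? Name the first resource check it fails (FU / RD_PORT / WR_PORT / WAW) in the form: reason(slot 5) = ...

reason(slot 5) = RD_PORT

[0] MUL needs rd=2 wr=1: ok; after: ALU=2 MUL=1 MEM=1 BR=1, R=4, W=3
[1] ALU needs rd=2 wr=1: WAW; after: ALU=2 MUL=1 MEM=1 BR=1, R=4, W=3
[2] MUL needs rd=2 wr=1: ok; after: ALU=2 MUL=0 MEM=1 BR=1, R=2, W=2
[3] ALU needs rd=2 wr=1: ok; after: ALU=1 MUL=0 MEM=1 BR=1, R=0, W=1
[4] MEM needs rd=1 wr=1: RD_PORT; after: ALU=1 MUL=0 MEM=1 BR=1, R=0, W=1
[5] MEM needs rd=1 wr=0: RD_PORT; after: ALU=1 MUL=0 MEM=1 BR=1, R=0, W=1
[6] ALU needs rd=2 wr=1: RD_PORT; after: ALU=1 MUL=0 MEM=1 BR=1, R=0, W=1
[7] ALU needs rd=2 wr=1: RD_PORT; after: ALU=1 MUL=0 MEM=1 BR=1, R=0, W=1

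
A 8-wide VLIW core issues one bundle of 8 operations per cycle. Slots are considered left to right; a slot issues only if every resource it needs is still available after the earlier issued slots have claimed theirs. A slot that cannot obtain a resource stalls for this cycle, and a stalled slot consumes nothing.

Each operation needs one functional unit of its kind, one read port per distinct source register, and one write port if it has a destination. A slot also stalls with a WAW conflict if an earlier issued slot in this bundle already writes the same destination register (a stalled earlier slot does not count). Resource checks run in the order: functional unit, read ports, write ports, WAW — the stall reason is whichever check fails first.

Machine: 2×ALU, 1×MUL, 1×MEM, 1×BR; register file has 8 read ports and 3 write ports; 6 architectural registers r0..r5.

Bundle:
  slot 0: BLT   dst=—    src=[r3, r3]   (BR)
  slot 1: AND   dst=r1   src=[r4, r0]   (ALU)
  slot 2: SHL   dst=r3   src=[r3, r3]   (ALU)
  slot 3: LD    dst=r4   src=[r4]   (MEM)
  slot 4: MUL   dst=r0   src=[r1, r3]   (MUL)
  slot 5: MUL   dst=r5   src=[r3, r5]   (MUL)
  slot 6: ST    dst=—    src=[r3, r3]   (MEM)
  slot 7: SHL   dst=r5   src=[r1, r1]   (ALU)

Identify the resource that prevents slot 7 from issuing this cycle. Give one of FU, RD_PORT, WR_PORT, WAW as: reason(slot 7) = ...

#0 BR src=r3,r3 dispatched  <A:2 Mu:1 Ld:1 B:0 rd:7 wr:3>
#1 ALU src=r4,r0 dispatched  <A:1 Mu:1 Ld:1 B:0 rd:5 wr:2>
#2 ALU src=r3,r3 dispatched  <A:0 Mu:1 Ld:1 B:0 rd:4 wr:1>
#3 MEM src=r4 dispatched  <A:0 Mu:1 Ld:0 B:0 rd:3 wr:0>
#4 MUL src=r1,r3 held:WR_PORT  <A:0 Mu:1 Ld:0 B:0 rd:3 wr:0>
#5 MUL src=r3,r5 held:WR_PORT  <A:0 Mu:1 Ld:0 B:0 rd:3 wr:0>
#6 MEM src=r3,r3 held:FU  <A:0 Mu:1 Ld:0 B:0 rd:3 wr:0>
#7 ALU src=r1,r1 held:FU  <A:0 Mu:1 Ld:0 B:0 rd:3 wr:0>

reason(slot 7) = FU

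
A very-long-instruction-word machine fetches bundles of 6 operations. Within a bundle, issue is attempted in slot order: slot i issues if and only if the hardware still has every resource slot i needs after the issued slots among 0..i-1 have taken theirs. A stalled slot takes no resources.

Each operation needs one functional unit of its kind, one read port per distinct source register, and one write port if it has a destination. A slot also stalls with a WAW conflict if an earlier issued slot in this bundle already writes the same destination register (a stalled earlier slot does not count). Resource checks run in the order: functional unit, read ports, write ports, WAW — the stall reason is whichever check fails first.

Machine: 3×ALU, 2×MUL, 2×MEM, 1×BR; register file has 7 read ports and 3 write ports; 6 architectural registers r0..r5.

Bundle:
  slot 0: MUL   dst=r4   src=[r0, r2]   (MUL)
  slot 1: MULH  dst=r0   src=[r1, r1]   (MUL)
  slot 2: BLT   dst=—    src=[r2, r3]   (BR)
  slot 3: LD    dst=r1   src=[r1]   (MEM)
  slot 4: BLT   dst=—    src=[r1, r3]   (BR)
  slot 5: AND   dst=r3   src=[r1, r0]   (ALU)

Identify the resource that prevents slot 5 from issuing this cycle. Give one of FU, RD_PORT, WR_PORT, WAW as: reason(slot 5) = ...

[0] MUL needs rd=2 wr=1: ok; after: ALU=3 MUL=1 MEM=2 BR=1, R=5, W=2
[1] MUL needs rd=1 wr=1: ok; after: ALU=3 MUL=0 MEM=2 BR=1, R=4, W=1
[2] BR needs rd=2 wr=0: ok; after: ALU=3 MUL=0 MEM=2 BR=0, R=2, W=1
[3] MEM needs rd=1 wr=1: ok; after: ALU=3 MUL=0 MEM=1 BR=0, R=1, W=0
[4] BR needs rd=2 wr=0: FU; after: ALU=3 MUL=0 MEM=1 BR=0, R=1, W=0
[5] ALU needs rd=2 wr=1: RD_PORT; after: ALU=3 MUL=0 MEM=1 BR=0, R=1, W=0

reason(slot 5) = RD_PORT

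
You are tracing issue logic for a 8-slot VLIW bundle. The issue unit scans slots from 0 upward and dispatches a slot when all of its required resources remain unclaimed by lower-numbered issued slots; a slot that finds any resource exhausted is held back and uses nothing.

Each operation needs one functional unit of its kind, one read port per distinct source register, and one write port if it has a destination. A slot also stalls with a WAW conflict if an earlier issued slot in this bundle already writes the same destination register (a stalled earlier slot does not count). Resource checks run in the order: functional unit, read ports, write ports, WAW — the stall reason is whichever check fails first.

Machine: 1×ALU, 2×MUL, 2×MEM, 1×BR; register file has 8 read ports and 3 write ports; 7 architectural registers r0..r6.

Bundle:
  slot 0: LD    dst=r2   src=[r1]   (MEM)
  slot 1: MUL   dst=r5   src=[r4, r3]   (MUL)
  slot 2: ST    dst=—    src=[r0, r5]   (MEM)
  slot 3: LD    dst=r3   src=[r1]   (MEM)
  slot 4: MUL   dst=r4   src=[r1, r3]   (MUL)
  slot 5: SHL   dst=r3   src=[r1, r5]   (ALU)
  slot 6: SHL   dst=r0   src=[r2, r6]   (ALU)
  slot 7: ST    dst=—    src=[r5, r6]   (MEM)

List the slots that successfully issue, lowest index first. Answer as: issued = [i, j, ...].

  0. MEM→r2 ⇒ go  {1A/2Mu/1Ld/1B | 7r 2w}
  1. MUL→r5 ⇒ go  {1A/1Mu/1Ld/1B | 5r 1w}
  2. MEM ⇒ go  {1A/1Mu/0Ld/1B | 3r 1w}
  3. MEM→r3 ⇒ no(FU)  {1A/1Mu/0Ld/1B | 3r 1w}
  4. MUL→r4 ⇒ go  {1A/0Mu/0Ld/1B | 1r 0w}
  5. ALU→r3 ⇒ no(RD_PORT)  {1A/0Mu/0Ld/1B | 1r 0w}
  6. ALU→r0 ⇒ no(RD_PORT)  {1A/0Mu/0Ld/1B | 1r 0w}
  7. MEM ⇒ no(FU)  {1A/0Mu/0Ld/1B | 1r 0w}

issued = [0, 1, 2, 4]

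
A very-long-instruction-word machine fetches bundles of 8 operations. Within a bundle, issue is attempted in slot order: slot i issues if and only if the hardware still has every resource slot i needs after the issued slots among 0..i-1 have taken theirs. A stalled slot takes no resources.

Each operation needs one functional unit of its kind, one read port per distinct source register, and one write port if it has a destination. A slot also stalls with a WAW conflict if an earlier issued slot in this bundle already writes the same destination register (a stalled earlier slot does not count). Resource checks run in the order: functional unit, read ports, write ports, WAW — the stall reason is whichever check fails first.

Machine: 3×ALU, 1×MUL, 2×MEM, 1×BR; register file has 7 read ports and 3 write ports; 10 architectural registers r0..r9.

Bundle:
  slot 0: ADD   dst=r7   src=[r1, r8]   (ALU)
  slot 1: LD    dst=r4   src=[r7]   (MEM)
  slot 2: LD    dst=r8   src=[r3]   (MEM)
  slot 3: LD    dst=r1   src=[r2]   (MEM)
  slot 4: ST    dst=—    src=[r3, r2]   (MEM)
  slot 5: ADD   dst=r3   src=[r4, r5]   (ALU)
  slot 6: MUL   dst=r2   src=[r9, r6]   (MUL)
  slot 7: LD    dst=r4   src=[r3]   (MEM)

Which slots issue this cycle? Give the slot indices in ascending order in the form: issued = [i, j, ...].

#0 ALU src=r1,r8 dispatched  <A:2 Mu:1 Ld:2 B:1 rd:5 wr:2>
#1 MEM src=r7 dispatched  <A:2 Mu:1 Ld:1 B:1 rd:4 wr:1>
#2 MEM src=r3 dispatched  <A:2 Mu:1 Ld:0 B:1 rd:3 wr:0>
#3 MEM src=r2 held:FU  <A:2 Mu:1 Ld:0 B:1 rd:3 wr:0>
#4 MEM src=r3,r2 held:FU  <A:2 Mu:1 Ld:0 B:1 rd:3 wr:0>
#5 ALU src=r4,r5 held:WR_PORT  <A:2 Mu:1 Ld:0 B:1 rd:3 wr:0>
#6 MUL src=r9,r6 held:WR_PORT  <A:2 Mu:1 Ld:0 B:1 rd:3 wr:0>
#7 MEM src=r3 held:FU  <A:2 Mu:1 Ld:0 B:1 rd:3 wr:0>

issued = [0, 1, 2]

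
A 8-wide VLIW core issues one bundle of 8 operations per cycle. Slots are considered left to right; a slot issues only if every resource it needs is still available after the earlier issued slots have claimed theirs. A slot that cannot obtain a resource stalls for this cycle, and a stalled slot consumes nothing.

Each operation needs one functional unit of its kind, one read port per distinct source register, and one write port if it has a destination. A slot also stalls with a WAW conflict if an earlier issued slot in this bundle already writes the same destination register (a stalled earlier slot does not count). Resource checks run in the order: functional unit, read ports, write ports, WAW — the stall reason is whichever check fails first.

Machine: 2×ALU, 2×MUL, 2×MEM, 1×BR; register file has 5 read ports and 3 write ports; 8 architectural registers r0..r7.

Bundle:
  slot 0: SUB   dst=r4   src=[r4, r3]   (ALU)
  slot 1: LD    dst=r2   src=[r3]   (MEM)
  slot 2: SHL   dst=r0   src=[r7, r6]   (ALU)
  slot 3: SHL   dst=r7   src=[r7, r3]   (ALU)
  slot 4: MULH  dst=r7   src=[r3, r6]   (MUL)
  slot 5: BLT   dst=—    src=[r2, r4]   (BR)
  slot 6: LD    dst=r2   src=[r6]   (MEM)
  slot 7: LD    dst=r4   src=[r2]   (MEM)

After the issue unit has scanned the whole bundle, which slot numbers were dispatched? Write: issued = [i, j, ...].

slot 0 (ALU): ISSUE — free A1,Mu2,Ld2,B1 rp3 wp2
slot 1 (MEM): ISSUE — free A1,Mu2,Ld1,B1 rp2 wp1
slot 2 (ALU): ISSUE — free A0,Mu2,Ld1,B1 rp0 wp0
slot 3 (ALU): stall FU — free A0,Mu2,Ld1,B1 rp0 wp0
slot 4 (MUL): stall RD_PORT — free A0,Mu2,Ld1,B1 rp0 wp0
slot 5 (BR): stall RD_PORT — free A0,Mu2,Ld1,B1 rp0 wp0
slot 6 (MEM): stall RD_PORT — free A0,Mu2,Ld1,B1 rp0 wp0
slot 7 (MEM): stall RD_PORT — free A0,Mu2,Ld1,B1 rp0 wp0

issued = [0, 1, 2]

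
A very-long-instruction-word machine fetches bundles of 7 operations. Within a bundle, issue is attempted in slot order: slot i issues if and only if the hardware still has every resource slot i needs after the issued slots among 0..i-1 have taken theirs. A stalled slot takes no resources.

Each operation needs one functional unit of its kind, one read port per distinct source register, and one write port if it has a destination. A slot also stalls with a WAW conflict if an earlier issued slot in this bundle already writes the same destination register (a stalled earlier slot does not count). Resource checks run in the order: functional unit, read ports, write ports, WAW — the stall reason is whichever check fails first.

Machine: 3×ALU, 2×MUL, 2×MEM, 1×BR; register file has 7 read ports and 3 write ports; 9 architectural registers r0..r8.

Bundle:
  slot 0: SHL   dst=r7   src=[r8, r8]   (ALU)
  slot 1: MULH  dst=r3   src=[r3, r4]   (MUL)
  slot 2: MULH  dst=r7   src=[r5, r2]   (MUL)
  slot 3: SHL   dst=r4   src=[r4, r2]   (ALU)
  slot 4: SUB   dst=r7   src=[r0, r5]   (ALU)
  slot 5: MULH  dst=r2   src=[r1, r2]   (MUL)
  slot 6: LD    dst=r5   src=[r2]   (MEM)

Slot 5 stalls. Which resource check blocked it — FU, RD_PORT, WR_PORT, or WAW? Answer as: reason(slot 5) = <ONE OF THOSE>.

#0 ALU src=r8,r8 dispatched  <A:2 Mu:2 Ld:2 B:1 rd:6 wr:2>
#1 MUL src=r3,r4 dispatched  <A:2 Mu:1 Ld:2 B:1 rd:4 wr:1>
#2 MUL src=r5,r2 held:WAW  <A:2 Mu:1 Ld:2 B:1 rd:4 wr:1>
#3 ALU src=r4,r2 dispatched  <A:1 Mu:1 Ld:2 B:1 rd:2 wr:0>
#4 ALU src=r0,r5 held:WR_PORT  <A:1 Mu:1 Ld:2 B:1 rd:2 wr:0>
#5 MUL src=r1,r2 held:WR_PORT  <A:1 Mu:1 Ld:2 B:1 rd:2 wr:0>
#6 MEM src=r2 held:WR_PORT  <A:1 Mu:1 Ld:2 B:1 rd:2 wr:0>

reason(slot 5) = WR_PORT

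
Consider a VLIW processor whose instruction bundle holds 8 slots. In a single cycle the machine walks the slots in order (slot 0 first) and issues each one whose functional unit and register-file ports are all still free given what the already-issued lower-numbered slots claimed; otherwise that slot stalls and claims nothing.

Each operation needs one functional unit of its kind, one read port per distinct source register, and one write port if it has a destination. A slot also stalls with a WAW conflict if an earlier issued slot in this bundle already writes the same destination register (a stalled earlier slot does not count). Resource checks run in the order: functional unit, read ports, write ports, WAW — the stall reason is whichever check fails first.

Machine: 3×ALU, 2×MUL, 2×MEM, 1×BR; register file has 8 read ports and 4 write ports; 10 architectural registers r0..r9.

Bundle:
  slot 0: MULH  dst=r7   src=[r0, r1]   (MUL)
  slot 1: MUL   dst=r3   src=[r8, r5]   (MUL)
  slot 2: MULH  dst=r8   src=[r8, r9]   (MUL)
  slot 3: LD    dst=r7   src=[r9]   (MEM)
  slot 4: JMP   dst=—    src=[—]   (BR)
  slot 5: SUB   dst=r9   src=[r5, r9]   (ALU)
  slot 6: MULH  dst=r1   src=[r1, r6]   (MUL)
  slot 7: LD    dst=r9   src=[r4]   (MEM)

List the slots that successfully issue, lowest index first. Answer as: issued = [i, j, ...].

issued = [0, 1, 4, 5]

slot 0 (MUL): ISSUE — free A3,Mu1,Ld2,B1 rp6 wp3
slot 1 (MUL): ISSUE — free A3,Mu0,Ld2,B1 rp4 wp2
slot 2 (MUL): stall FU — free A3,Mu0,Ld2,B1 rp4 wp2
slot 3 (MEM): stall WAW — free A3,Mu0,Ld2,B1 rp4 wp2
slot 4 (BR): ISSUE — free A3,Mu0,Ld2,B0 rp4 wp2
slot 5 (ALU): ISSUE — free A2,Mu0,Ld2,B0 rp2 wp1
slot 6 (MUL): stall FU — free A2,Mu0,Ld2,B0 rp2 wp1
slot 7 (MEM): stall WAW — free A2,Mu0,Ld2,B0 rp2 wp1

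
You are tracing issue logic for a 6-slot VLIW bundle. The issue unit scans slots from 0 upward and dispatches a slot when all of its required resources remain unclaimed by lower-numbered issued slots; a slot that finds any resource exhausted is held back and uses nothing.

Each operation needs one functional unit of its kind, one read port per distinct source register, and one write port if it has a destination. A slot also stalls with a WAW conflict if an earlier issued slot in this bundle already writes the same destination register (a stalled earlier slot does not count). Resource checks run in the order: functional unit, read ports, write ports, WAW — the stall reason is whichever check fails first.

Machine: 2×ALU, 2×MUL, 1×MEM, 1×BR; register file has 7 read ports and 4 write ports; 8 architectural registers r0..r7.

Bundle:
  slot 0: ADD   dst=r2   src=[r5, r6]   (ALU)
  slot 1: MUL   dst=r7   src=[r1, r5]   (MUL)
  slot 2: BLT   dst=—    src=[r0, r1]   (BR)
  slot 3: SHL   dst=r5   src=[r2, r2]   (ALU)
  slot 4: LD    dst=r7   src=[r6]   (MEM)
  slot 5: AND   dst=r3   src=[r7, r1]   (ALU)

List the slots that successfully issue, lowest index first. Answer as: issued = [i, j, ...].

issued = [0, 1, 2, 3]

#0 ALU src=r5,r6 dispatched  <A:1 Mu:2 Ld:1 B:1 rd:5 wr:3>
#1 MUL src=r1,r5 dispatched  <A:1 Mu:1 Ld:1 B:1 rd:3 wr:2>
#2 BR src=r0,r1 dispatched  <A:1 Mu:1 Ld:1 B:0 rd:1 wr:2>
#3 ALU src=r2,r2 dispatched  <A:0 Mu:1 Ld:1 B:0 rd:0 wr:1>
#4 MEM src=r6 held:RD_PORT  <A:0 Mu:1 Ld:1 B:0 rd:0 wr:1>
#5 ALU src=r7,r1 held:FU  <A:0 Mu:1 Ld:1 B:0 rd:0 wr:1>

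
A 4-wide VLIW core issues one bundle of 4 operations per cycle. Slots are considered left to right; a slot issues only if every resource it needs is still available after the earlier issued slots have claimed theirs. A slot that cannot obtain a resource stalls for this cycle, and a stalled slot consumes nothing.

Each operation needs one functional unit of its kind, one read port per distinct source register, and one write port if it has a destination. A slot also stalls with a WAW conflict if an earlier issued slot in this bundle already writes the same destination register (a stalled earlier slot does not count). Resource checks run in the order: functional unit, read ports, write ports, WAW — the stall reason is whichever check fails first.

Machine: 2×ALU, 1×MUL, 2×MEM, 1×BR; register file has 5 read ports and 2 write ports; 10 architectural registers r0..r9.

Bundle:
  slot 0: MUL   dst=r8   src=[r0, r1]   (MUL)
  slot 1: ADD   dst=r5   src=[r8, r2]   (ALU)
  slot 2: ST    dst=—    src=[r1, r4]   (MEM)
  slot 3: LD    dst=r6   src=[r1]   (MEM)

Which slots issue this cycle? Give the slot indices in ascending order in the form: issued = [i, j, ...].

#0 MUL src=r0,r1 dispatched  <A:2 Mu:0 Ld:2 B:1 rd:3 wr:1>
#1 ALU src=r8,r2 dispatched  <A:1 Mu:0 Ld:2 B:1 rd:1 wr:0>
#2 MEM src=r1,r4 held:RD_PORT  <A:1 Mu:0 Ld:2 B:1 rd:1 wr:0>
#3 MEM src=r1 held:WR_PORT  <A:1 Mu:0 Ld:2 B:1 rd:1 wr:0>

issued = [0, 1]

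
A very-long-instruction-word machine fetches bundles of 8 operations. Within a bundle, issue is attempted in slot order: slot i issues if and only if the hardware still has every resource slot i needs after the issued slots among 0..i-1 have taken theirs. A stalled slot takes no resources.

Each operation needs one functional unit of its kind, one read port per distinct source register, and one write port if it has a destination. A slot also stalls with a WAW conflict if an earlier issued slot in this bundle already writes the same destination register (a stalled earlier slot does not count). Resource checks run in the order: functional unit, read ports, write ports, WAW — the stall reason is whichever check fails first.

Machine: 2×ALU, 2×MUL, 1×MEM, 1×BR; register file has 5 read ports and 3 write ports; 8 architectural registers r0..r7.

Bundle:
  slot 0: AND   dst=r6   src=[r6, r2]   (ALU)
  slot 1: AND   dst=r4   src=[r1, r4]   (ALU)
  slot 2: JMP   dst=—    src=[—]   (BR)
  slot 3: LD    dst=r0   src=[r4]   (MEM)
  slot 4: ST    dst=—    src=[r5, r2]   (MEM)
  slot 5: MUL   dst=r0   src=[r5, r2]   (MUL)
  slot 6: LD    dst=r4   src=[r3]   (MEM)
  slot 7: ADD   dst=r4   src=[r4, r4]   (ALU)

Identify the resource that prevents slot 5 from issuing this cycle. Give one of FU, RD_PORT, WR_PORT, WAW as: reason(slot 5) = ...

reason(slot 5) = RD_PORT

#0 ALU src=r6,r2 dispatched  <A:1 Mu:2 Ld:1 B:1 rd:3 wr:2>
#1 ALU src=r1,r4 dispatched  <A:0 Mu:2 Ld:1 B:1 rd:1 wr:1>
#2 BR src=- dispatched  <A:0 Mu:2 Ld:1 B:0 rd:1 wr:1>
#3 MEM src=r4 dispatched  <A:0 Mu:2 Ld:0 B:0 rd:0 wr:0>
#4 MEM src=r5,r2 held:FU  <A:0 Mu:2 Ld:0 B:0 rd:0 wr:0>
#5 MUL src=r5,r2 held:RD_PORT  <A:0 Mu:2 Ld:0 B:0 rd:0 wr:0>
#6 MEM src=r3 held:FU  <A:0 Mu:2 Ld:0 B:0 rd:0 wr:0>
#7 ALU src=r4,r4 held:FU  <A:0 Mu:2 Ld:0 B:0 rd:0 wr:0>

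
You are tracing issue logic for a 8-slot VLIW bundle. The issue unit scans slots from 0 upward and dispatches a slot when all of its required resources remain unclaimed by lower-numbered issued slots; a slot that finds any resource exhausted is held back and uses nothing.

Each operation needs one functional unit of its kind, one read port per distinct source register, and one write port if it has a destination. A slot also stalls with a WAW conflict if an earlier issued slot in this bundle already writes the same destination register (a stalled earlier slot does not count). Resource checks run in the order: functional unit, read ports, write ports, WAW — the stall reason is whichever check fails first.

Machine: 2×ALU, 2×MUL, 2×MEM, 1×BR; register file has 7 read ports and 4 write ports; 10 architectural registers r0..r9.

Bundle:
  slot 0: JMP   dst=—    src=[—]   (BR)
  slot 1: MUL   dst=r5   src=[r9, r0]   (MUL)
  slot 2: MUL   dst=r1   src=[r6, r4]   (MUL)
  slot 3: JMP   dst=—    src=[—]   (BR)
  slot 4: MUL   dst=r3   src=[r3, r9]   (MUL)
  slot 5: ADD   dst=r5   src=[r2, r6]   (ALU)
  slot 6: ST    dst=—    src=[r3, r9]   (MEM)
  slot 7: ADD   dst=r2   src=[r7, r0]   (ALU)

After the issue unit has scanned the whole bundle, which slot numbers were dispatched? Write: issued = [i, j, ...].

issued = [0, 1, 2, 6]

(0) want 1×BR +0rd +0wr — yes → AL2|MU2|ME2|BR0|rd7|wr4
(1) want 1×MUL +2rd +1wr — yes → AL2|MU1|ME2|BR0|rd5|wr3
(2) want 1×MUL +2rd +1wr — yes → AL2|MU0|ME2|BR0|rd3|wr2
(3) want 1×BR +0rd +0wr — FU → AL2|MU0|ME2|BR0|rd3|wr2
(4) want 1×MUL +2rd +1wr — FU → AL2|MU0|ME2|BR0|rd3|wr2
(5) want 1×ALU +2rd +1wr — WAW → AL2|MU0|ME2|BR0|rd3|wr2
(6) want 1×MEM +2rd +0wr — yes → AL2|MU0|ME1|BR0|rd1|wr2
(7) want 1×ALU +2rd +1wr — RD_PORT → AL2|MU0|ME1|BR0|rd1|wr2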